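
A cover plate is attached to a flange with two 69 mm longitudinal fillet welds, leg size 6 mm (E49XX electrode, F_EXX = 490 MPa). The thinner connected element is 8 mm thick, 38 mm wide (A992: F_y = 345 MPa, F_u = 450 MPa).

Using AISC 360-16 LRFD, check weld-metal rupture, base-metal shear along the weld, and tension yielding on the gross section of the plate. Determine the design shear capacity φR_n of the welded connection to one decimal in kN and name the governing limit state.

Weld metal: throat = 0.707×6 = 4.242 mm, L = 2×69 = 138 mm. φR_n = 0.75 × 0.6 × 490 × 4.242 × 138 = 129.1 kN.
Base metal shear (8 mm plate): yield φR_n = 1.0×0.6×345×8×138 = 228.5 kN; rupture φR_n = 0.75×0.6×450×8×138 = 223.6 kN; take 223.6 kN (rupture).
Tension yield (gross): A_g = 38×8 = 304 mm². φR_n = 0.90 × 345 × 304 = 94.4 kN.
Governing: min(129.1, 223.6, 94.4) = 94.4 kN → gross-section yield.

94.4 kN (gross-section yield governs)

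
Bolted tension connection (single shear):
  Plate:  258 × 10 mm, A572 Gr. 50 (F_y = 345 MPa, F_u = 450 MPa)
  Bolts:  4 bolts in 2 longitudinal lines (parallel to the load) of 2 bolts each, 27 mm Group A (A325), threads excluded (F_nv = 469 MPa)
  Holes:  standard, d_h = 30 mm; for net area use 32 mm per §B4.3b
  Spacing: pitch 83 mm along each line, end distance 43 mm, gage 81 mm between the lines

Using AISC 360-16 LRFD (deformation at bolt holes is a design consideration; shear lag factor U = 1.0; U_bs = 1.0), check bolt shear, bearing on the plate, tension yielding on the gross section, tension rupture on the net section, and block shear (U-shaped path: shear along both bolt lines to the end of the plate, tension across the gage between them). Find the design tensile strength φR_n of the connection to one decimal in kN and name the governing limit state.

Bolt shear: A_b = π(27)²/4 = 572.56 mm². φR_n = 0.75 × 469 × 572.56 × 4 × 1 = 805.6 kN.
Bearing (10 mm plate, F_u = 450 MPa): end bolts L_c = 43 − 30/2 = 28, R_n = min(1.2×28×10×450, 2.4×27×10×450) = 151.2 kN/bolt; interior L_c = 83 − 30 = 53, R_n = 286.2 kN/bolt. φR_n = 0.75 × (2×151.2 + 2×286.2) = 656.1 kN.
Tension yield (gross): A_g = 258×10 = 2580 mm². φR_n = 0.90 × 345 × 2580 = 801.1 kN.
Tension rupture (net): A_n = (258 − 2×32)×10 = 1940 mm² (U = 1.0, A_e = A_n). φR_n = 0.75 × 450 × 1940 = 654.8 kN.
Block shear: shear path 2×[43+1×83] = 2×126 mm, A_gv = 2520, A_nv = 2×(126 − 1.5×32)×10 = 1560 mm²; tension across gage: (81 − 1×32)×10 = 490 mm². R_n = min(0.6×450×1560, 0.6×345×2520) + 1.0×450×490 = min(421.2, 521.64) + 220.5 = 641.7 kN. φR_n = 0.75 × 641.7 = 481.3 kN.
Governing: min(805.6, 656.1, 801.1, 654.8, 481.3) = 481.3 kN → block shear.

481.3 kN (block shear governs)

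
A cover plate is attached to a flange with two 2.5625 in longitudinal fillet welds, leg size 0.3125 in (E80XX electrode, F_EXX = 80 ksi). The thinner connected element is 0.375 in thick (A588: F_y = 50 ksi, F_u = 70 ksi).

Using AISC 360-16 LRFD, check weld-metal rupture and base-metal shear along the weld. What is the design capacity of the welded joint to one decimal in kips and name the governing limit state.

40.8 kips (weld metal governs)

Weld metal: throat = 0.707×0.3125 = 0.22094 in, L = 2×2.5625 = 5.125 in. φR_n = 0.75 × 0.6 × 80 × 0.22094 × 5.125 = 40.8 kips.
Base metal shear (0.375 in plate): yield φR_n = 1.0×0.6×50×0.375×5.125 = 57.7 kips; rupture φR_n = 0.75×0.6×70×0.375×5.125 = 60.5 kips; take 57.7 kips (yield).
Governing: min(40.8, 57.7) = 40.8 kips → weld metal.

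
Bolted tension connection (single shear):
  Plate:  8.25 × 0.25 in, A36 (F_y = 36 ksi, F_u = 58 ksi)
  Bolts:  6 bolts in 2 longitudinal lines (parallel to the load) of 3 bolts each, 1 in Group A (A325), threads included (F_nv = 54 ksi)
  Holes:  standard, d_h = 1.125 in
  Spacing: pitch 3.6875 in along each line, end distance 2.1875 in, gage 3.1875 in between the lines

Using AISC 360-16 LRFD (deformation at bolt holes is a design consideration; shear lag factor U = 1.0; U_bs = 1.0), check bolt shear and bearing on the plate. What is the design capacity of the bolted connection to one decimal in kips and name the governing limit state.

146.8 kips (bearing governs)

Bolt shear: A_b = π(1)²/4 = 0.7854 in². φR_n = 0.75 × 54 × 0.7854 × 6 × 1 = 190.9 kips.
Bearing (0.25 in plate, F_u = 58 ksi): end bolts L_c = 2.1875 − 1.125/2 = 1.625, R_n = min(1.2×1.625×0.25×58, 2.4×1×0.25×58) = 28.275 kips/bolt; interior L_c = 3.6875 − 1.125 = 2.5625, R_n = 34.8 kips/bolt. φR_n = 0.75 × (2×28.275 + 4×34.8) = 146.8 kips.
Governing: min(190.9, 146.8) = 146.8 kips → bearing.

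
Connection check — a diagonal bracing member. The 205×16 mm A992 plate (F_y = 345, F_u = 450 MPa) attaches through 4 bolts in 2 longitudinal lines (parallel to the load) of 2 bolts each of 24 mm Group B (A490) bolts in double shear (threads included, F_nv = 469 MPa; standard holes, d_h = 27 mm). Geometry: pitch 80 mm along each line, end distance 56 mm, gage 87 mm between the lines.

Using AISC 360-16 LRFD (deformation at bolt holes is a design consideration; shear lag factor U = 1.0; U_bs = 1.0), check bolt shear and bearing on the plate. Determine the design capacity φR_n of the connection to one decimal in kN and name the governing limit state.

Bolt shear: A_b = π(24)²/4 = 452.39 mm². φR_n = 0.75 × 469 × 452.39 × 4 × 2 = 1273.0 kN.
Bearing (16 mm plate, F_u = 450 MPa): end bolts L_c = 56 − 27/2 = 42.5, R_n = min(1.2×42.5×16×450, 2.4×24×16×450) = 367.2 kN/bolt; interior L_c = 80 − 27 = 53, R_n = 414.72 kN/bolt. φR_n = 0.75 × (2×367.2 + 2×414.72) = 1172.9 kN.
Governing: min(1273.0, 1172.9) = 1172.9 kN → bearing.

1172.9 kN (bearing governs)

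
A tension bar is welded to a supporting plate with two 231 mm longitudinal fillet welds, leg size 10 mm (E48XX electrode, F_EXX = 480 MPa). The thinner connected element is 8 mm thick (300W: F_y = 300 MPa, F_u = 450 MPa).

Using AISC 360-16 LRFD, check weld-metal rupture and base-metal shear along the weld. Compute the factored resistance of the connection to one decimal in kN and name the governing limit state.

665.3 kN (base-metal shear governs)

Weld metal: throat = 0.707×10 = 7.07 mm, L = 2×231 = 462 mm. φR_n = 0.75 × 0.6 × 480 × 7.07 × 462 = 705.5 kN.
Base metal shear (8 mm plate): yield φR_n = 1.0×0.6×300×8×462 = 665.3 kN; rupture φR_n = 0.75×0.6×450×8×462 = 748.4 kN; take 665.3 kN (yield).
Governing: min(705.5, 665.3) = 665.3 kN → base-metal shear.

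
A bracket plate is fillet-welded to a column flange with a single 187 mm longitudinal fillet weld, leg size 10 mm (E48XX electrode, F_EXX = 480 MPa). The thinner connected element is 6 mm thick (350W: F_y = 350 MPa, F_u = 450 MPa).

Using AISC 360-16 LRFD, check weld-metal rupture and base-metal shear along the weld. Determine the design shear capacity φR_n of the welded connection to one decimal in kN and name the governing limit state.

Weld metal: throat = 0.707×10 = 7.07 mm, L = 187 mm. φR_n = 0.75 × 0.6 × 480 × 7.07 × 187 = 285.6 kN.
Base metal shear (6 mm plate): yield φR_n = 1.0×0.6×350×6×187 = 235.6 kN; rupture φR_n = 0.75×0.6×450×6×187 = 227.2 kN; take 227.2 kN (rupture).
Governing: min(285.6, 227.2) = 227.2 kN → base-metal shear.

227.2 kN (base-metal shear governs)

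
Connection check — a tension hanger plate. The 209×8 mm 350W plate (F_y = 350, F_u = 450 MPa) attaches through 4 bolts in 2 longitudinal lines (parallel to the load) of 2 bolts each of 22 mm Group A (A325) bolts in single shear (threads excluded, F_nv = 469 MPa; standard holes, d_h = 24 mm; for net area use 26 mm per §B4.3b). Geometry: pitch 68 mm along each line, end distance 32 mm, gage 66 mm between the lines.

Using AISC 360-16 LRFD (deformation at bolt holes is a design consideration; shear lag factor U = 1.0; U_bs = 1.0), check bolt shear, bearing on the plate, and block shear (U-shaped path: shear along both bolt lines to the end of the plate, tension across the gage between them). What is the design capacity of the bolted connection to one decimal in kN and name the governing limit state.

305.6 kN (block shear governs)

Bolt shear: A_b = π(22)²/4 = 380.13 mm². φR_n = 0.75 × 469 × 380.13 × 4 × 1 = 534.8 kN.
Bearing (8 mm plate, F_u = 450 MPa): end bolts L_c = 32 − 24/2 = 20, R_n = min(1.2×20×8×450, 2.4×22×8×450) = 86.4 kN/bolt; interior L_c = 68 − 24 = 44, R_n = 190.08 kN/bolt. φR_n = 0.75 × (2×86.4 + 2×190.08) = 414.7 kN.
Block shear: shear path 2×[32+1×68] = 2×100 mm, A_gv = 1600, A_nv = 2×(100 − 1.5×26)×8 = 976 mm²; tension across gage: (66 − 1×26)×8 = 320 mm². R_n = min(0.6×450×976, 0.6×350×1600) + 1.0×450×320 = min(263.52, 336) + 144 = 407.52 kN. φR_n = 0.75 × 407.52 = 305.6 kN.
Governing: min(534.8, 414.7, 305.6) = 305.6 kN → block shear.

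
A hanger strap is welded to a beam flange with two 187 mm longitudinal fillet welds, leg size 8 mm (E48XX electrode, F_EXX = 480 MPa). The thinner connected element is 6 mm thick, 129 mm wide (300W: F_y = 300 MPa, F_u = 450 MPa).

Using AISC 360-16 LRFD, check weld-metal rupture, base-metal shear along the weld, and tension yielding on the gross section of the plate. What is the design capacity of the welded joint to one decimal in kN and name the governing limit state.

209.0 kN (gross-section yield governs)

Weld metal: throat = 0.707×8 = 5.656 mm, L = 2×187 = 374 mm. φR_n = 0.75 × 0.6 × 480 × 5.656 × 374 = 456.9 kN.
Base metal shear (6 mm plate): yield φR_n = 1.0×0.6×300×6×374 = 403.9 kN; rupture φR_n = 0.75×0.6×450×6×374 = 454.4 kN; take 403.9 kN (yield).
Tension yield (gross): A_g = 129×6 = 774 mm². φR_n = 0.90 × 300 × 774 = 209.0 kN.
Governing: min(456.9, 403.9, 209.0) = 209.0 kN → gross-section yield.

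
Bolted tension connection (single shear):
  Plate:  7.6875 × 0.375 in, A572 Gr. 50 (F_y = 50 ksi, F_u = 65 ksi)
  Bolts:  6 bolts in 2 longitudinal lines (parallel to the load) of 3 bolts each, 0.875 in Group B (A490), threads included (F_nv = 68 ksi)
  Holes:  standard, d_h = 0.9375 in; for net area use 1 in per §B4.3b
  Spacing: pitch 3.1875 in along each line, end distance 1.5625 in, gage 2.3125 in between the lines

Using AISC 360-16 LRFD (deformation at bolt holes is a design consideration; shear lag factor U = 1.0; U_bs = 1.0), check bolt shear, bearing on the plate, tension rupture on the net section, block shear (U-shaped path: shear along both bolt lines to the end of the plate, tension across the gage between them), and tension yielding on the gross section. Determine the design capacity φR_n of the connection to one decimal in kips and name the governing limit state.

Bolt shear: A_b = π(0.875)²/4 = 0.60132 in². φR_n = 0.75 × 68 × 0.60132 × 6 × 1 = 184.0 kips.
Bearing (0.375 in plate, F_u = 65 ksi): end bolts L_c = 1.5625 − 0.9375/2 = 1.09375, R_n = min(1.2×1.09375×0.375×65, 2.4×0.875×0.375×65) = 31.992 kips/bolt; interior L_c = 3.1875 − 0.9375 = 2.25, R_n = 51.188 kips/bolt. φR_n = 0.75 × (2×31.992 + 4×51.188) = 201.6 kips.
Tension rupture (net): A_n = (7.6875 − 2×1)×0.375 = 2.1328 in² (U = 1.0, A_e = A_n). φR_n = 0.75 × 65 × 2.1328 = 104.0 kips.
Block shear: shear path 2×[1.5625+2×3.1875] = 2×7.9375 in, A_gv = 5.9531, A_nv = 2×(7.9375 − 2.5×1)×0.375 = 4.0781 in²; tension across gage: (2.3125 − 1×1)×0.375 = 0.49219 in². R_n = min(0.6×65×4.0781, 0.6×50×5.9531) + 1.0×65×0.49219 = min(159.05, 178.59) + 31.992 = 191.04 kips. φR_n = 0.75 × 191.04 = 143.3 kips.
Tension yield (gross): A_g = 7.6875×0.375 = 2.8828 in². φR_n = 0.90 × 50 × 2.8828 = 129.7 kips.
Governing: min(184.0, 201.6, 104.0, 143.3, 129.7) = 104.0 kips → net-section rupture.

104.0 kips (net-section rupture governs)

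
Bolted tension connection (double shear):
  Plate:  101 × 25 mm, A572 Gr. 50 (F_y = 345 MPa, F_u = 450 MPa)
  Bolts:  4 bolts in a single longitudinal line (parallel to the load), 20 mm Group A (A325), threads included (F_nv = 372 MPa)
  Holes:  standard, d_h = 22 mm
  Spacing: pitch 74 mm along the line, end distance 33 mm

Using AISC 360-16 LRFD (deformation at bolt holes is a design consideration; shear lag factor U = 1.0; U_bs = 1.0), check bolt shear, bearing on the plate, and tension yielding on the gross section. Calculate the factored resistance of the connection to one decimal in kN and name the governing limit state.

701.2 kN (bolt shear governs)

Bolt shear: A_b = π(20)²/4 = 314.16 mm². φR_n = 0.75 × 372 × 314.16 × 4 × 2 = 701.2 kN.
Bearing (25 mm plate, F_u = 450 MPa): end bolts L_c = 33 − 22/2 = 22, R_n = min(1.2×22×25×450, 2.4×20×25×450) = 297 kN/bolt; interior L_c = 74 − 22 = 52, R_n = 540 kN/bolt. φR_n = 0.75 × (1×297 + 3×540) = 1437.8 kN.
Tension yield (gross): A_g = 101×25 = 2525 mm². φR_n = 0.90 × 345 × 2525 = 784.0 kN.
Governing: min(701.2, 1437.8, 784.0) = 701.2 kN → bolt shear.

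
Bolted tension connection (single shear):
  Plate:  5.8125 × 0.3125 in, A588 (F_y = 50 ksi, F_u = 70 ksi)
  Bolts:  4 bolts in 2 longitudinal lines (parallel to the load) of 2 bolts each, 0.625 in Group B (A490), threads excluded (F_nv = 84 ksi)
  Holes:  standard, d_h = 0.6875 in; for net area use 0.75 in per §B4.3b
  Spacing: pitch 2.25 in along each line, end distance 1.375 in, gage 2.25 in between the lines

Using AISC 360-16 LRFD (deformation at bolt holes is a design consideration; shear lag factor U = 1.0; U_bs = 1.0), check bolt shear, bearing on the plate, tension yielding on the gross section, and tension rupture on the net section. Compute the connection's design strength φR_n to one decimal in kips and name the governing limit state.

70.8 kips (net-section rupture governs)

Bolt shear: A_b = π(0.625)²/4 = 0.3068 in². φR_n = 0.75 × 84 × 0.3068 × 4 × 1 = 77.3 kips.
Bearing (0.3125 in plate, F_u = 70 ksi): end bolts L_c = 1.375 − 0.6875/2 = 1.03125, R_n = min(1.2×1.03125×0.3125×70, 2.4×0.625×0.3125×70) = 27.07 kips/bolt; interior L_c = 2.25 − 0.6875 = 1.5625, R_n = 32.813 kips/bolt. φR_n = 0.75 × (2×27.07 + 2×32.813) = 89.8 kips.
Tension yield (gross): A_g = 5.8125×0.3125 = 1.8164 in². φR_n = 0.90 × 50 × 1.8164 = 81.7 kips.
Tension rupture (net): A_n = (5.8125 − 2×0.75)×0.3125 = 1.3477 in² (U = 1.0, A_e = A_n). φR_n = 0.75 × 70 × 1.3477 = 70.8 kips.
Governing: min(77.3, 89.8, 81.7, 70.8) = 70.8 kips → net-section rupture.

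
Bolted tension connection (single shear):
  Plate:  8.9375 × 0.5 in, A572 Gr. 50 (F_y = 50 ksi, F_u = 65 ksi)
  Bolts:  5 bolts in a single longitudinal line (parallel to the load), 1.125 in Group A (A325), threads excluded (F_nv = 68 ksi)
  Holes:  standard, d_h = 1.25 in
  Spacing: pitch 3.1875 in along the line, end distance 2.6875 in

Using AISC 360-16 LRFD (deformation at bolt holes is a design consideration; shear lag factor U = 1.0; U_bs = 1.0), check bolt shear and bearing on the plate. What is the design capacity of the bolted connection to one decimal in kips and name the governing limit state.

Bolt shear: A_b = π(1.125)²/4 = 0.99402 in². φR_n = 0.75 × 68 × 0.99402 × 5 × 1 = 253.5 kips.
Bearing (0.5 in plate, F_u = 65 ksi): end bolts L_c = 2.6875 − 1.25/2 = 2.0625, R_n = min(1.2×2.0625×0.5×65, 2.4×1.125×0.5×65) = 80.438 kips/bolt; interior L_c = 3.1875 − 1.25 = 1.9375, R_n = 75.563 kips/bolt. φR_n = 0.75 × (1×80.438 + 4×75.563) = 287.0 kips.
Governing: min(253.5, 287.0) = 253.5 kips → bolt shear.

253.5 kips (bolt shear governs)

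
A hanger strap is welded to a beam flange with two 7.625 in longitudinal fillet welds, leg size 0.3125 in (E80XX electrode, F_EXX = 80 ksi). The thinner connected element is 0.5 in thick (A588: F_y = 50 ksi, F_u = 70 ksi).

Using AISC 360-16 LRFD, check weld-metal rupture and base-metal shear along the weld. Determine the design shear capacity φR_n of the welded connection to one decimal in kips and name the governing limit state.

121.3 kips (weld metal governs)

Weld metal: throat = 0.707×0.3125 = 0.22094 in, L = 2×7.625 = 15.25 in. φR_n = 0.75 × 0.6 × 80 × 0.22094 × 15.25 = 121.3 kips.
Base metal shear (0.5 in plate): yield φR_n = 1.0×0.6×50×0.5×15.25 = 228.8 kips; rupture φR_n = 0.75×0.6×70×0.5×15.25 = 240.2 kips; take 228.8 kips (yield).
Governing: min(121.3, 228.8) = 121.3 kips → weld metal.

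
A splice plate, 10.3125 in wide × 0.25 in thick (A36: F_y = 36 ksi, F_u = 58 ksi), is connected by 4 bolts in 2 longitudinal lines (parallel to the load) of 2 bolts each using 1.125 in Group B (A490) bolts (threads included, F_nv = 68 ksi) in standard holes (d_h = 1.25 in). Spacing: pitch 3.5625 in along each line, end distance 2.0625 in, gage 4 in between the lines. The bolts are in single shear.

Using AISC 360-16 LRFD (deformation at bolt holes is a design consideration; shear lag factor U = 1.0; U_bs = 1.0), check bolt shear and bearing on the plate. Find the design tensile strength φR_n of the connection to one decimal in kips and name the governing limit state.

96.2 kips (bearing governs)

Bolt shear: A_b = π(1.125)²/4 = 0.99402 in². φR_n = 0.75 × 68 × 0.99402 × 4 × 1 = 202.8 kips.
Bearing (0.25 in plate, F_u = 58 ksi): end bolts L_c = 2.0625 − 1.25/2 = 1.4375, R_n = min(1.2×1.4375×0.25×58, 2.4×1.125×0.25×58) = 25.013 kips/bolt; interior L_c = 3.5625 − 1.25 = 2.3125, R_n = 39.15 kips/bolt. φR_n = 0.75 × (2×25.013 + 2×39.15) = 96.2 kips.
Governing: min(202.8, 96.2) = 96.2 kips → bearing.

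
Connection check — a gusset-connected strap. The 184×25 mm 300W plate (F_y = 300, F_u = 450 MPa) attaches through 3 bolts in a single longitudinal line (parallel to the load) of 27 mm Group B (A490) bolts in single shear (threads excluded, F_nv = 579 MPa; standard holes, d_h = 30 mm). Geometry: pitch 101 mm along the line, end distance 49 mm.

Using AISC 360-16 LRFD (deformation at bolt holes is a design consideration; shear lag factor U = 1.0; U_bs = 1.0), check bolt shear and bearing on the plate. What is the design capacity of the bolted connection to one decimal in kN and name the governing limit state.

745.9 kN (bolt shear governs)

Bolt shear: A_b = π(27)²/4 = 572.56 mm². φR_n = 0.75 × 579 × 572.56 × 3 × 1 = 745.9 kN.
Bearing (25 mm plate, F_u = 450 MPa): end bolts L_c = 49 − 30/2 = 34, R_n = min(1.2×34×25×450, 2.4×27×25×450) = 459 kN/bolt; interior L_c = 101 − 30 = 71, R_n = 729 kN/bolt. φR_n = 0.75 × (1×459 + 2×729) = 1437.8 kN.
Governing: min(745.9, 1437.8) = 745.9 kN → bolt shear.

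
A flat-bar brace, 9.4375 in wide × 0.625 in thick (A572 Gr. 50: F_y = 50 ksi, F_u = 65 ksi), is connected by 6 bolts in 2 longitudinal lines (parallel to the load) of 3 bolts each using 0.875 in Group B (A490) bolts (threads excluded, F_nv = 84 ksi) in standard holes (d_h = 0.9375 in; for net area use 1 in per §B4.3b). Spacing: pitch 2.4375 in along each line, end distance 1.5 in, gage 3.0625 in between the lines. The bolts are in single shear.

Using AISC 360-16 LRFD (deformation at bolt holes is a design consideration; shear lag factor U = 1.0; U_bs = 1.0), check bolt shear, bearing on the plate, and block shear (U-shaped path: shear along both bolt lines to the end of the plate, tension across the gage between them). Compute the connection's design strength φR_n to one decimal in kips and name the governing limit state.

204.5 kips (block shear governs)

Bolt shear: A_b = π(0.875)²/4 = 0.60132 in². φR_n = 0.75 × 84 × 0.60132 × 6 × 1 = 227.3 kips.
Bearing (0.625 in plate, F_u = 65 ksi): end bolts L_c = 1.5 − 0.9375/2 = 1.03125, R_n = min(1.2×1.03125×0.625×65, 2.4×0.875×0.625×65) = 50.273 kips/bolt; interior L_c = 2.4375 − 0.9375 = 1.5, R_n = 73.125 kips/bolt. φR_n = 0.75 × (2×50.273 + 4×73.125) = 294.8 kips.
Block shear: shear path 2×[1.5+2×2.4375] = 2×6.375 in, A_gv = 7.9688, A_nv = 2×(6.375 − 2.5×1)×0.625 = 4.8438 in²; tension across gage: (3.0625 − 1×1)×0.625 = 1.2891 in². R_n = min(0.6×65×4.8438, 0.6×50×7.9688) + 1.0×65×1.2891 = min(188.91, 239.06) + 83.792 = 272.7 kips. φR_n = 0.75 × 272.7 = 204.5 kips.
Governing: min(227.3, 294.8, 204.5) = 204.5 kips → block shear.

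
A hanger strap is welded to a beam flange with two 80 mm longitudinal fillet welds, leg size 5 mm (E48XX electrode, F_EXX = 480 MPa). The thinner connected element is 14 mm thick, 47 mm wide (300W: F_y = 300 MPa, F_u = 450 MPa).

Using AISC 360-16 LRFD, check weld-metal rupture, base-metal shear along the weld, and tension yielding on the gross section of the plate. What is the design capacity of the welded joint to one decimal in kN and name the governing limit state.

122.2 kN (weld metal governs)

Weld metal: throat = 0.707×5 = 3.535 mm, L = 2×80 = 160 mm. φR_n = 0.75 × 0.6 × 480 × 3.535 × 160 = 122.2 kN.
Base metal shear (14 mm plate): yield φR_n = 1.0×0.6×300×14×160 = 403.2 kN; rupture φR_n = 0.75×0.6×450×14×160 = 453.6 kN; take 403.2 kN (yield).
Tension yield (gross): A_g = 47×14 = 658 mm². φR_n = 0.90 × 300 × 658 = 177.7 kN.
Governing: min(122.2, 403.2, 177.7) = 122.2 kN → weld metal.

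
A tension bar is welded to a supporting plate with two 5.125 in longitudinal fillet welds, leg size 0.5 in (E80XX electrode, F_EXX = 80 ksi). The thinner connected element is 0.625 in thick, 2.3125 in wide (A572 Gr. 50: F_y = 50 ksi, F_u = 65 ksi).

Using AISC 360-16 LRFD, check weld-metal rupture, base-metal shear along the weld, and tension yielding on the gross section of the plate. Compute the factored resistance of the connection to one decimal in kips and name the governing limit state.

65.0 kips (gross-section yield governs)

Weld metal: throat = 0.707×0.5 = 0.3535 in, L = 2×5.125 = 10.25 in. φR_n = 0.75 × 0.6 × 80 × 0.3535 × 10.25 = 130.4 kips.
Base metal shear (0.625 in plate): yield φR_n = 1.0×0.6×50×0.625×10.25 = 192.2 kips; rupture φR_n = 0.75×0.6×65×0.625×10.25 = 187.4 kips; take 187.4 kips (rupture).
Tension yield (gross): A_g = 2.3125×0.625 = 1.4453 in². φR_n = 0.90 × 50 × 1.4453 = 65.0 kips.
Governing: min(130.4, 187.4, 65.0) = 65.0 kips → gross-section yield.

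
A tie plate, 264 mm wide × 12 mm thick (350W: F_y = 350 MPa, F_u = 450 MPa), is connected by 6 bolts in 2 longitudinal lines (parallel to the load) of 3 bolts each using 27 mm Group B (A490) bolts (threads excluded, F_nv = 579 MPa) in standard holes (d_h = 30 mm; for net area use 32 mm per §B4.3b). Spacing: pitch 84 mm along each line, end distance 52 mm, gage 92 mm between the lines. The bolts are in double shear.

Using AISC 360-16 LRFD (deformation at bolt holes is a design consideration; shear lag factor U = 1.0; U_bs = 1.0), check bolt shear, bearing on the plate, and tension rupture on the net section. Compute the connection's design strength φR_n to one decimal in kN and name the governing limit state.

810.0 kN (net-section rupture governs)

Bolt shear: A_b = π(27)²/4 = 572.56 mm². φR_n = 0.75 × 579 × 572.56 × 6 × 2 = 2983.6 kN.
Bearing (12 mm plate, F_u = 450 MPa): end bolts L_c = 52 − 30/2 = 37, R_n = min(1.2×37×12×450, 2.4×27×12×450) = 239.76 kN/bolt; interior L_c = 84 − 30 = 54, R_n = 349.92 kN/bolt. φR_n = 0.75 × (2×239.76 + 4×349.92) = 1409.4 kN.
Tension rupture (net): A_n = (264 − 2×32)×12 = 2400 mm² (U = 1.0, A_e = A_n). φR_n = 0.75 × 450 × 2400 = 810.0 kN.
Governing: min(2983.6, 1409.4, 810.0) = 810.0 kN → net-section rupture.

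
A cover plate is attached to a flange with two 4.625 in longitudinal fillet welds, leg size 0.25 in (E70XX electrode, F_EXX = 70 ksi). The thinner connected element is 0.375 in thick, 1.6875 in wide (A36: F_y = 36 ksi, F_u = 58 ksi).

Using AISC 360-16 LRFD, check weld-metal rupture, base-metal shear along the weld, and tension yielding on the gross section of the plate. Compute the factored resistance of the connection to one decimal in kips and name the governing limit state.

Weld metal: throat = 0.707×0.25 = 0.17675 in, L = 2×4.625 = 9.25 in. φR_n = 0.75 × 0.6 × 70 × 0.17675 × 9.25 = 51.5 kips.
Base metal shear (0.375 in plate): yield φR_n = 1.0×0.6×36×0.375×9.25 = 74.9 kips; rupture φR_n = 0.75×0.6×58×0.375×9.25 = 90.5 kips; take 74.9 kips (yield).
Tension yield (gross): A_g = 1.6875×0.375 = 0.63281 in². φR_n = 0.90 × 36 × 0.63281 = 20.5 kips.
Governing: min(51.5, 74.9, 20.5) = 20.5 kips → gross-section yield.

20.5 kips (gross-section yield governs)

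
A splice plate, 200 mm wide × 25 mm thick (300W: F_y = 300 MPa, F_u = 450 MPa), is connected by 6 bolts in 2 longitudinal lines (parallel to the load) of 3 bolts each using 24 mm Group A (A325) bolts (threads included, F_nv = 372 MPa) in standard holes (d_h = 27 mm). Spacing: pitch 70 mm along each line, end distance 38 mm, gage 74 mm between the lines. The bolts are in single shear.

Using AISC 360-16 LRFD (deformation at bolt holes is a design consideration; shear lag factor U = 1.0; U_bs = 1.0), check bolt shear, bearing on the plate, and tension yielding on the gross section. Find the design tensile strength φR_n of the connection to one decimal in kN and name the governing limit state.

757.3 kN (bolt shear governs)

Bolt shear: A_b = π(24)²/4 = 452.39 mm². φR_n = 0.75 × 372 × 452.39 × 6 × 1 = 757.3 kN.
Bearing (25 mm plate, F_u = 450 MPa): end bolts L_c = 38 − 27/2 = 24.5, R_n = min(1.2×24.5×25×450, 2.4×24×25×450) = 330.75 kN/bolt; interior L_c = 70 − 27 = 43, R_n = 580.5 kN/bolt. φR_n = 0.75 × (2×330.75 + 4×580.5) = 2237.6 kN.
Tension yield (gross): A_g = 200×25 = 5000 mm². φR_n = 0.90 × 300 × 5000 = 1350.0 kN.
Governing: min(757.3, 2237.6, 1350.0) = 757.3 kN → bolt shear.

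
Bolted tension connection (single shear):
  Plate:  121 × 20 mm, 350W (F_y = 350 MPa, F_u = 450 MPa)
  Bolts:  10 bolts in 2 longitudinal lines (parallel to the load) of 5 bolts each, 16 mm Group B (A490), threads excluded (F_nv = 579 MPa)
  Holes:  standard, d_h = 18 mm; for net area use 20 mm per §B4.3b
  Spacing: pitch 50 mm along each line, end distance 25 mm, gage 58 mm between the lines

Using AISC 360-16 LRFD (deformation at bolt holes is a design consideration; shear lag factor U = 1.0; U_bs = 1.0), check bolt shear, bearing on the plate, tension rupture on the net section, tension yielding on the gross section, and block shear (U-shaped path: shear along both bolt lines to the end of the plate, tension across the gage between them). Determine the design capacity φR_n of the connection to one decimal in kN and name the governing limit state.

Bolt shear: A_b = π(16)²/4 = 201.06 mm². φR_n = 0.75 × 579 × 201.06 × 10 × 1 = 873.1 kN.
Bearing (20 mm plate, F_u = 450 MPa): end bolts L_c = 25 − 18/2 = 16, R_n = min(1.2×16×20×450, 2.4×16×20×450) = 172.8 kN/bolt; interior L_c = 50 − 18 = 32, R_n = 345.6 kN/bolt. φR_n = 0.75 × (2×172.8 + 8×345.6) = 2332.8 kN.
Tension rupture (net): A_n = (121 − 2×20)×20 = 1620 mm² (U = 1.0, A_e = A_n). φR_n = 0.75 × 450 × 1620 = 546.8 kN.
Tension yield (gross): A_g = 121×20 = 2420 mm². φR_n = 0.90 × 350 × 2420 = 762.3 kN.
Block shear: shear path 2×[25+4×50] = 2×225 mm, A_gv = 9000, A_nv = 2×(225 − 4.5×20)×20 = 5400 mm²; tension across gage: (58 − 1×20)×20 = 760 mm². R_n = min(0.6×450×5400, 0.6×350×9000) + 1.0×450×760 = min(1458, 1890) + 342 = 1800 kN. φR_n = 0.75 × 1800 = 1350.0 kN.
Governing: min(873.1, 2332.8, 546.8, 762.3, 1350.0) = 546.8 kN → net-section rupture.

546.8 kN (net-section rupture governs)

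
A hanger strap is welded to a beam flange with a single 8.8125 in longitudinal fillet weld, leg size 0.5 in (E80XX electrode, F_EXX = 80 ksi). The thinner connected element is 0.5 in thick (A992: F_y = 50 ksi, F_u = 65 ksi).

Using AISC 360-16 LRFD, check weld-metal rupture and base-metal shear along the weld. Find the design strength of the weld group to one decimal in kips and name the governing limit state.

Weld metal: throat = 0.707×0.5 = 0.3535 in, L = 8.8125 in. φR_n = 0.75 × 0.6 × 80 × 0.3535 × 8.8125 = 112.1 kips.
Base metal shear (0.5 in plate): yield φR_n = 1.0×0.6×50×0.5×8.8125 = 132.2 kips; rupture φR_n = 0.75×0.6×65×0.5×8.8125 = 128.9 kips; take 128.9 kips (rupture).
Governing: min(112.1, 128.9) = 112.1 kips → weld metal.

112.1 kips (weld metal governs)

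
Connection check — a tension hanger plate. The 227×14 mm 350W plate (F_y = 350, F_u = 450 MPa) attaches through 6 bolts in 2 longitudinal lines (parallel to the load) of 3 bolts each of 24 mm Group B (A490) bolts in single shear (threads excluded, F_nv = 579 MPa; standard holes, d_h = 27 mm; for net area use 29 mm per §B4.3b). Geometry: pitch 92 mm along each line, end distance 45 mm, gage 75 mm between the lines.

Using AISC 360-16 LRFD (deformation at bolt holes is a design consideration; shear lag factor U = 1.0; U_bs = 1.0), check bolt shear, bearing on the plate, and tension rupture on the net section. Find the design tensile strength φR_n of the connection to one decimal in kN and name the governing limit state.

798.5 kN (net-section rupture governs)

Bolt shear: A_b = π(24)²/4 = 452.39 mm². φR_n = 0.75 × 579 × 452.39 × 6 × 1 = 1178.7 kN.
Bearing (14 mm plate, F_u = 450 MPa): end bolts L_c = 45 − 27/2 = 31.5, R_n = min(1.2×31.5×14×450, 2.4×24×14×450) = 238.14 kN/bolt; interior L_c = 92 − 27 = 65, R_n = 362.88 kN/bolt. φR_n = 0.75 × (2×238.14 + 4×362.88) = 1445.9 kN.
Tension rupture (net): A_n = (227 − 2×29)×14 = 2366 mm² (U = 1.0, A_e = A_n). φR_n = 0.75 × 450 × 2366 = 798.5 kN.
Governing: min(1178.7, 1445.9, 798.5) = 798.5 kN → net-section rupture.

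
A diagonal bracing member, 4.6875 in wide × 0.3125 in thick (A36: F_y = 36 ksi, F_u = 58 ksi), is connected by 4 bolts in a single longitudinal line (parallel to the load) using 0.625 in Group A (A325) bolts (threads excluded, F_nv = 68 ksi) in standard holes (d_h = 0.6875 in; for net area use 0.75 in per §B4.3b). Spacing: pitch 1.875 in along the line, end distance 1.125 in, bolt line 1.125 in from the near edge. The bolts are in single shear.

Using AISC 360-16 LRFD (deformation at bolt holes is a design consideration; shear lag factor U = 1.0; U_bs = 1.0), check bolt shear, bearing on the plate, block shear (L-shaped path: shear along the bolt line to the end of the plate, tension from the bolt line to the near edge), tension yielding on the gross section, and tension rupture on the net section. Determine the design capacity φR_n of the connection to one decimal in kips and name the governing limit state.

43.8 kips (block shear governs)

Bolt shear: A_b = π(0.625)²/4 = 0.3068 in². φR_n = 0.75 × 68 × 0.3068 × 4 × 1 = 62.6 kips.
Bearing (0.3125 in plate, F_u = 58 ksi): end bolts L_c = 1.125 − 0.6875/2 = 0.78125, R_n = min(1.2×0.78125×0.3125×58, 2.4×0.625×0.3125×58) = 16.992 kips/bolt; interior L_c = 1.875 − 0.6875 = 1.1875, R_n = 25.828 kips/bolt. φR_n = 0.75 × (1×16.992 + 3×25.828) = 70.9 kips.
Block shear: shear path 1×[1.125+3×1.875] = 1×6.75 in, A_gv = 2.1094, A_nv = 1×(6.75 − 3.5×0.75)×0.3125 = 1.2891 in²; tension to near edge: (1.125 − 0.5×0.75)×0.3125 = 0.23438 in². R_n = min(0.6×58×1.2891, 0.6×36×2.1094) + 1.0×58×0.23438 = min(44.861, 45.563) + 13.594 = 58.455 kips. φR_n = 0.75 × 58.455 = 43.8 kips.
Tension yield (gross): A_g = 4.6875×0.3125 = 1.4648 in². φR_n = 0.90 × 36 × 1.4648 = 47.5 kips.
Tension rupture (net): A_n = (4.6875 − 1×0.75)×0.3125 = 1.2305 in² (U = 1.0, A_e = A_n). φR_n = 0.75 × 58 × 1.2305 = 53.5 kips.
Governing: min(62.6, 70.9, 43.8, 47.5, 53.5) = 43.8 kips → block shear.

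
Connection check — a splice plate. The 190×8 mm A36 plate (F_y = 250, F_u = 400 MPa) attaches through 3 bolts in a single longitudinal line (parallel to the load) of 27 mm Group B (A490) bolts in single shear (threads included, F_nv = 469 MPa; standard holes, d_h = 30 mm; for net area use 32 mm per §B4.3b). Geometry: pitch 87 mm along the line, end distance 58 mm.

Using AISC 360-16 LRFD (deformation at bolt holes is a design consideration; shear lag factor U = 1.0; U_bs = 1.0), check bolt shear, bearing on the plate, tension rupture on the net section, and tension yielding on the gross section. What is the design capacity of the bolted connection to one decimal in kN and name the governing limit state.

Bolt shear: A_b = π(27)²/4 = 572.56 mm². φR_n = 0.75 × 469 × 572.56 × 3 × 1 = 604.2 kN.
Bearing (8 mm plate, F_u = 400 MPa): end bolts L_c = 58 − 30/2 = 43, R_n = min(1.2×43×8×400, 2.4×27×8×400) = 165.12 kN/bolt; interior L_c = 87 − 30 = 57, R_n = 207.36 kN/bolt. φR_n = 0.75 × (1×165.12 + 2×207.36) = 434.9 kN.
Tension rupture (net): A_n = (190 − 1×32)×8 = 1264 mm² (U = 1.0, A_e = A_n). φR_n = 0.75 × 400 × 1264 = 379.2 kN.
Tension yield (gross): A_g = 190×8 = 1520 mm². φR_n = 0.90 × 250 × 1520 = 342.0 kN.
Governing: min(604.2, 434.9, 379.2, 342.0) = 342.0 kN → gross-section yield.

342.0 kN (gross-section yield governs)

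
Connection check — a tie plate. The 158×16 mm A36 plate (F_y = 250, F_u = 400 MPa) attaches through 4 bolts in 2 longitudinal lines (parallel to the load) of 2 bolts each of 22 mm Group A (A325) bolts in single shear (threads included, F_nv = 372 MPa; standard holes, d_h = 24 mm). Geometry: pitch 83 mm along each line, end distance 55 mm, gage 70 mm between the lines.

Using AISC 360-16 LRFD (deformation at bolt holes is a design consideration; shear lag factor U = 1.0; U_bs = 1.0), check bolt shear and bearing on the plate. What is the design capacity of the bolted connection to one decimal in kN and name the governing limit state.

Bolt shear: A_b = π(22)²/4 = 380.13 mm². φR_n = 0.75 × 372 × 380.13 × 4 × 1 = 424.2 kN.
Bearing (16 mm plate, F_u = 400 MPa): end bolts L_c = 55 − 24/2 = 43, R_n = min(1.2×43×16×400, 2.4×22×16×400) = 330.24 kN/bolt; interior L_c = 83 − 24 = 59, R_n = 337.92 kN/bolt. φR_n = 0.75 × (2×330.24 + 2×337.92) = 1002.2 kN.
Governing: min(424.2, 1002.2) = 424.2 kN → bolt shear.

424.2 kN (bolt shear governs)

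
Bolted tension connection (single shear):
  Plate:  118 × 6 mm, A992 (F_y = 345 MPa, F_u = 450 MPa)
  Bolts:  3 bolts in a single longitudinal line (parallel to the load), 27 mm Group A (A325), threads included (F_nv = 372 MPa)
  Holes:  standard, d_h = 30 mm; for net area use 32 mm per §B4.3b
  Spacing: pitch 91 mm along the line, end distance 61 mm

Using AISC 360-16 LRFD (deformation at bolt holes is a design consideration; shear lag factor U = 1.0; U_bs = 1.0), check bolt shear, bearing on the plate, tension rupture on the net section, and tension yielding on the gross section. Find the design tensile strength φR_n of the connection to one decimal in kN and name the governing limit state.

Bolt shear: A_b = π(27)²/4 = 572.56 mm². φR_n = 0.75 × 372 × 572.56 × 3 × 1 = 479.2 kN.
Bearing (6 mm plate, F_u = 450 MPa): end bolts L_c = 61 − 30/2 = 46, R_n = min(1.2×46×6×450, 2.4×27×6×450) = 149.04 kN/bolt; interior L_c = 91 − 30 = 61, R_n = 174.96 kN/bolt. φR_n = 0.75 × (1×149.04 + 2×174.96) = 374.2 kN.
Tension rupture (net): A_n = (118 − 1×32)×6 = 516 mm² (U = 1.0, A_e = A_n). φR_n = 0.75 × 450 × 516 = 174.2 kN.
Tension yield (gross): A_g = 118×6 = 708 mm². φR_n = 0.90 × 345 × 708 = 219.8 kN.
Governing: min(479.2, 374.2, 174.2, 219.8) = 174.2 kN → net-section rupture.

174.2 kN (net-section rupture governs)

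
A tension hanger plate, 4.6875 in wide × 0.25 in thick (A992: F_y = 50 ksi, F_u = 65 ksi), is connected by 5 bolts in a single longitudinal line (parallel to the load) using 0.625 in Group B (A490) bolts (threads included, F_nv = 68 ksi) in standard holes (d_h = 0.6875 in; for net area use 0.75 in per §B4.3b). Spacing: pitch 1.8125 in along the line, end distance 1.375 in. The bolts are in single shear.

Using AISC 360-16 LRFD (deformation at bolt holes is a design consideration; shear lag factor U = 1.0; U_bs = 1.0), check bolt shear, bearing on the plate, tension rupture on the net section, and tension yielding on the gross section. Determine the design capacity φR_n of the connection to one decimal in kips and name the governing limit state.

Bolt shear: A_b = π(0.625)²/4 = 0.3068 in². φR_n = 0.75 × 68 × 0.3068 × 5 × 1 = 78.2 kips.
Bearing (0.25 in plate, F_u = 65 ksi): end bolts L_c = 1.375 − 0.6875/2 = 1.03125, R_n = min(1.2×1.03125×0.25×65, 2.4×0.625×0.25×65) = 20.109 kips/bolt; interior L_c = 1.8125 − 0.6875 = 1.125, R_n = 21.938 kips/bolt. φR_n = 0.75 × (1×20.109 + 4×21.938) = 80.9 kips.
Tension rupture (net): A_n = (4.6875 − 1×0.75)×0.25 = 0.98438 in² (U = 1.0, A_e = A_n). φR_n = 0.75 × 65 × 0.98438 = 48.0 kips.
Tension yield (gross): A_g = 4.6875×0.25 = 1.1719 in². φR_n = 0.90 × 50 × 1.1719 = 52.7 kips.
Governing: min(78.2, 80.9, 48.0, 52.7) = 48.0 kips → net-section rupture.

48.0 kips (net-section rupture governs)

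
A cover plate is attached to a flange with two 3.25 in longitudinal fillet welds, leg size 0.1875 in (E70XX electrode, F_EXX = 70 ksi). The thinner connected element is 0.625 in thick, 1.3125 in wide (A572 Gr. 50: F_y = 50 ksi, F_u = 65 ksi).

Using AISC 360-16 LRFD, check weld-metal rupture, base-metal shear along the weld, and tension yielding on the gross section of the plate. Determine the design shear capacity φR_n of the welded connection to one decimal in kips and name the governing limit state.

27.1 kips (weld metal governs)

Weld metal: throat = 0.707×0.1875 = 0.13256 in, L = 2×3.25 = 6.5 in. φR_n = 0.75 × 0.6 × 70 × 0.13256 × 6.5 = 27.1 kips.
Base metal shear (0.625 in plate): yield φR_n = 1.0×0.6×50×0.625×6.5 = 121.9 kips; rupture φR_n = 0.75×0.6×65×0.625×6.5 = 118.8 kips; take 118.8 kips (rupture).
Tension yield (gross): A_g = 1.3125×0.625 = 0.82031 in². φR_n = 0.90 × 50 × 0.82031 = 36.9 kips.
Governing: min(27.1, 118.8, 36.9) = 27.1 kips → weld metal.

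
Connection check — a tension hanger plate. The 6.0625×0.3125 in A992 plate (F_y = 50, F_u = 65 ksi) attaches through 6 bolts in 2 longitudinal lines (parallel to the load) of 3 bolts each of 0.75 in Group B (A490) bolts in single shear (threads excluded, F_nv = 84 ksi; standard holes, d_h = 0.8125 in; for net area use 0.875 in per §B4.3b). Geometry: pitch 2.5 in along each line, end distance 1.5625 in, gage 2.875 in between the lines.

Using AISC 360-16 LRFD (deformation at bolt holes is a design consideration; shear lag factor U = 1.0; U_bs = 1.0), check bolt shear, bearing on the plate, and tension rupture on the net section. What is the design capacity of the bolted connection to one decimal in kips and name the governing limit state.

65.7 kips (net-section rupture governs)

Bolt shear: A_b = π(0.75)²/4 = 0.44179 in². φR_n = 0.75 × 84 × 0.44179 × 6 × 1 = 167.0 kips.
Bearing (0.3125 in plate, F_u = 65 ksi): end bolts L_c = 1.5625 − 0.8125/2 = 1.15625, R_n = min(1.2×1.15625×0.3125×65, 2.4×0.75×0.3125×65) = 28.184 kips/bolt; interior L_c = 2.5 − 0.8125 = 1.6875, R_n = 36.563 kips/bolt. φR_n = 0.75 × (2×28.184 + 4×36.563) = 152.0 kips.
Tension rupture (net): A_n = (6.0625 − 2×0.875)×0.3125 = 1.3477 in² (U = 1.0, A_e = A_n). φR_n = 0.75 × 65 × 1.3477 = 65.7 kips.
Governing: min(167.0, 152.0, 65.7) = 65.7 kips → net-section rupture.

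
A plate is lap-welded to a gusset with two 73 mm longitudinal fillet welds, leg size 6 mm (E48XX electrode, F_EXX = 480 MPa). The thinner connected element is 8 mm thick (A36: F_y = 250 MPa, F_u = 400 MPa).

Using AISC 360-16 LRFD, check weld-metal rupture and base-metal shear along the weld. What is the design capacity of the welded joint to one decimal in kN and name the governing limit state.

Weld metal: throat = 0.707×6 = 4.242 mm, L = 2×73 = 146 mm. φR_n = 0.75 × 0.6 × 480 × 4.242 × 146 = 133.8 kN.
Base metal shear (8 mm plate): yield φR_n = 1.0×0.6×250×8×146 = 175.2 kN; rupture φR_n = 0.75×0.6×400×8×146 = 210.2 kN; take 175.2 kN (yield).
Governing: min(133.8, 175.2) = 133.8 kN → weld metal.

133.8 kN (weld metal governs)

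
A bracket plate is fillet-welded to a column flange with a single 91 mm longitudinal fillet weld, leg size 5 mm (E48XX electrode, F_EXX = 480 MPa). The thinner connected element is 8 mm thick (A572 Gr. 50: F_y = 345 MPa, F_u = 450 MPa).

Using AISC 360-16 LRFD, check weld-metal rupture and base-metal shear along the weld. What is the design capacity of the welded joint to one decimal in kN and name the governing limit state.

Weld metal: throat = 0.707×5 = 3.535 mm, L = 91 mm. φR_n = 0.75 × 0.6 × 480 × 3.535 × 91 = 69.5 kN.
Base metal shear (8 mm plate): yield φR_n = 1.0×0.6×345×8×91 = 150.7 kN; rupture φR_n = 0.75×0.6×450×8×91 = 147.4 kN; take 147.4 kN (rupture).
Governing: min(69.5, 147.4) = 69.5 kN → weld metal.

69.5 kN (weld metal governs)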